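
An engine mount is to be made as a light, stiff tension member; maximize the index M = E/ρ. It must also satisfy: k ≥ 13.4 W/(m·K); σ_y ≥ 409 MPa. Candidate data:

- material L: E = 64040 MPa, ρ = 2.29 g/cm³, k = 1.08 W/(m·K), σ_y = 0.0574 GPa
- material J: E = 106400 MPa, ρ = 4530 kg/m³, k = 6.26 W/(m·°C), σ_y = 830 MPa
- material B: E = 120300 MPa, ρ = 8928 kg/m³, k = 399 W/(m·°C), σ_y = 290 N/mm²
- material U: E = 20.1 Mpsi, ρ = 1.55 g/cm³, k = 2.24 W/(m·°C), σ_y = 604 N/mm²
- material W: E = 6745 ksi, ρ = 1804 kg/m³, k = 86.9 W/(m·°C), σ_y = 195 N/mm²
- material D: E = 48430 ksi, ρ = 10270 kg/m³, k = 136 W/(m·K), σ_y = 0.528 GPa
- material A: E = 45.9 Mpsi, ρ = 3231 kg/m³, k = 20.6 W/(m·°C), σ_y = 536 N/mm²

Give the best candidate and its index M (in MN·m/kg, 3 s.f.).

material A, M = 97.9 MN·m/kg

Screen on constraints: k ≥ 13.4 W/(m·K); σ_y ≥ 409 MPa. Survivors: material D, material A.
Normalizing units and computing the index:
  material D: E = 333.9 GPa, ρ = 10270 kg/m³
  material A: E = 316.5 GPa, ρ = 3231 kg/m³
  material A: M = 97.9 MN·m/kg
  material D: M = 32.5 MN·m/kg
The maximum is for material A.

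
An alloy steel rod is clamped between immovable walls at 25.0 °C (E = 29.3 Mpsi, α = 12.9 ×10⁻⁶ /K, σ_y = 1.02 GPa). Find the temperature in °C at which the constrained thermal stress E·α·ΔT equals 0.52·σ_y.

E = 29.3 Mpsi = 202.0 GPa.
σ_y = 1.02 GPa = 1020 MPa.
E·α·ΔT = 530.4 MPa ⇒ ΔT = 530.4 / (202.0×10³ × 12.9×10⁻⁶) = 203.5 K.
T = 25.0 + 203.5 = 228.5 °C.

229 °C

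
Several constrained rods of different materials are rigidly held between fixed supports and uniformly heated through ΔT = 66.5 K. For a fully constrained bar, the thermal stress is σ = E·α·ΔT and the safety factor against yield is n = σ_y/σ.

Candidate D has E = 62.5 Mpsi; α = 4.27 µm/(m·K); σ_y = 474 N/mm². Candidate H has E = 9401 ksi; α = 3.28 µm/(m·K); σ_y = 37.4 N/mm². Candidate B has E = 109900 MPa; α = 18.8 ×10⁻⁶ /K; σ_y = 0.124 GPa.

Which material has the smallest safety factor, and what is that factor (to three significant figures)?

candidate B, n = 0.902

Converting E to GPa, α to ×10⁻⁶/K, σ_y to MPa, then σ and n for each:
  candidate D: E = 430.9, α = 4.27, σ_y = 474.0 → σ = 122 MPa, n = 3.87
  candidate H: E = 64.82, α = 3.28, σ_y = 37.40 → σ = 14.1 MPa, n = 2.65
  candidate B: E = 109.9, α = 18.8, σ_y = 124.0 → σ = 137 MPa, n = 0.902
Candidate B has the lowest safety factor, n = 0.902.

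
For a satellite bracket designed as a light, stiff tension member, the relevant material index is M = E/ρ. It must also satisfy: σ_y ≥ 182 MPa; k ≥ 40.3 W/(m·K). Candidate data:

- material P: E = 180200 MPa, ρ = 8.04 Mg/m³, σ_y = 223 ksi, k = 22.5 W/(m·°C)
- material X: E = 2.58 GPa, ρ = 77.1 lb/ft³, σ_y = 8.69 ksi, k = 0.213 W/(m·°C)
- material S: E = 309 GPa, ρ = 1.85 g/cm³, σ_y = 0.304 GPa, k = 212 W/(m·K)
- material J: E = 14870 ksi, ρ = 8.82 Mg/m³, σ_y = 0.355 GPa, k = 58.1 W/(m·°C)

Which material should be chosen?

material S

Screen on constraints: σ_y ≥ 182 MPa; k ≥ 40.3 W/(m·K). Survivors: material S, material J.
Putting every candidate on a common basis:
  material S: E = 309.0 GPa, ρ = 1850 kg/m³
  material J: E = 102.5 GPa, ρ = 8820 kg/m³
  material S: M = 167 MN·m/kg
  material J: M = 11.6 MN·m/kg
The maximum is for material S.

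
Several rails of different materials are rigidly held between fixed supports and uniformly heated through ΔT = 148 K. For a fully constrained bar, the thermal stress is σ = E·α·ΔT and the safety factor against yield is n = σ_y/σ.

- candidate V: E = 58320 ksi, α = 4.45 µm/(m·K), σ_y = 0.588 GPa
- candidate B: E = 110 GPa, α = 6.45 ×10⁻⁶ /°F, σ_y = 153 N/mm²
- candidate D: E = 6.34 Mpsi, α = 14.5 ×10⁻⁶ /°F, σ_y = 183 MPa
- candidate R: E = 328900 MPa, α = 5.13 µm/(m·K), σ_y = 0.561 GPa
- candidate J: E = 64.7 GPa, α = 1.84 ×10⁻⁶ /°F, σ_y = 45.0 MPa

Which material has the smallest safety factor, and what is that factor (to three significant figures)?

Converting E to GPa, α to ×10⁻⁶/K, σ_y to MPa, then σ and n for each:
  candidate V: E = 402.1, α = 4.45, σ_y = 588.0 → σ = 265 MPa, n = 2.22
  candidate B: E = 110.0, α = 11.6, σ_y = 153.0 → σ = 189 MPa, n = 0.809
  candidate D: E = 43.71, α = 26.1, σ_y = 183.0 → σ = 169 MPa, n = 1.08
  candidate R: E = 328.9, α = 5.13, σ_y = 561.0 → σ = 250 MPa, n = 2.25
  candidate J: E = 64.70, α = 3.31, σ_y = 45.00 → σ = 31.7 MPa, n = 1.42
Smallest n: candidate B with n = 0.809.

candidate B, n = 0.809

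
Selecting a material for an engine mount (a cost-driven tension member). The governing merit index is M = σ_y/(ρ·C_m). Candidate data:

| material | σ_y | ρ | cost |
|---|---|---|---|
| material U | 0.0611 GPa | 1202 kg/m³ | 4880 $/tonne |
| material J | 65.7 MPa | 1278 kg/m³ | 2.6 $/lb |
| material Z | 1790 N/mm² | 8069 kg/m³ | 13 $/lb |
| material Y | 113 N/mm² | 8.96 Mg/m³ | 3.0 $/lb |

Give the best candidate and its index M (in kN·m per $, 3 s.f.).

material U, M = 10.4 kN·m per $

Putting every candidate on a common basis:
  material U: σ_y = 61.10 MPa, ρ = 1202 kg/m³, cost = 4.880 $/kg
  material J: σ_y = 65.70 MPa, ρ = 1278 kg/m³, cost = 5.732 $/kg
  material Z: σ_y = 1790 MPa, ρ = 8069 kg/m³, cost = 28.66 $/kg
  material Y: σ_y = 113.0 MPa, ρ = 8960 kg/m³, cost = 6.614 $/kg
  material U: M = 10.4 kN·m per $
  material J: M = 8.97 kN·m per $
  material Z: M = 7.74 kN·m per $
  material Y: M = 1.91 kN·m per $
The maximum is for material U.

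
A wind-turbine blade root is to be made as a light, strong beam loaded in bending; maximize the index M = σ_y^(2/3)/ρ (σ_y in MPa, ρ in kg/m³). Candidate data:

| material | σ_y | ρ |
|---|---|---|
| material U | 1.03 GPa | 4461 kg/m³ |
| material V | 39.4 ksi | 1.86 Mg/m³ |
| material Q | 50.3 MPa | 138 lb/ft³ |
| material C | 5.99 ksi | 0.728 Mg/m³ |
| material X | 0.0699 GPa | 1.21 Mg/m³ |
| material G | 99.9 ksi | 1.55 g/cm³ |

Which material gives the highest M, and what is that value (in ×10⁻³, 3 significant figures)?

material G, M = 50.3×10⁻³

Putting every candidate on a common basis:
  material U: σ_y = 1030 MPa, ρ = 4461 kg/m³
  material V: σ_y = 271.7 MPa, ρ = 1860 kg/m³
  material Q: σ_y = 50.30 MPa, ρ = 2211 kg/m³
  material C: σ_y = 41.30 MPa, ρ = 728.0 kg/m³
  material X: σ_y = 69.90 MPa, ρ = 1210 kg/m³
  material G: σ_y = 688.8 MPa, ρ = 1550 kg/m³
  material G: M = 50.3×10⁻³
  material U: M = 22.9×10⁻³
  material V: M = 22.6×10⁻³
  material C: M = 16.4×10⁻³
  material X: M = 14.0×10⁻³
  material Q: M = 6.16×10⁻³
Highest index: material G.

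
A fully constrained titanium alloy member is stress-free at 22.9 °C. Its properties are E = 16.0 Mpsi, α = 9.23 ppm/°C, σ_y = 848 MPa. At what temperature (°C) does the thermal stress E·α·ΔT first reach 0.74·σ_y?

E = 16.0 Mpsi = 110.3 GPa.
E·α·ΔT = 627.5 MPa ⇒ ΔT = 627.5 / (110.3×10³ × 9.23×10⁻⁶) = 616.3 K.
T = 22.9 + 616.3 = 639.2 °C.

639 °C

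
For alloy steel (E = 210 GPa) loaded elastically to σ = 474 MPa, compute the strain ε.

2.26×10⁻³

ε = σ/E = 474 / 210000 = 2.26×10⁻³.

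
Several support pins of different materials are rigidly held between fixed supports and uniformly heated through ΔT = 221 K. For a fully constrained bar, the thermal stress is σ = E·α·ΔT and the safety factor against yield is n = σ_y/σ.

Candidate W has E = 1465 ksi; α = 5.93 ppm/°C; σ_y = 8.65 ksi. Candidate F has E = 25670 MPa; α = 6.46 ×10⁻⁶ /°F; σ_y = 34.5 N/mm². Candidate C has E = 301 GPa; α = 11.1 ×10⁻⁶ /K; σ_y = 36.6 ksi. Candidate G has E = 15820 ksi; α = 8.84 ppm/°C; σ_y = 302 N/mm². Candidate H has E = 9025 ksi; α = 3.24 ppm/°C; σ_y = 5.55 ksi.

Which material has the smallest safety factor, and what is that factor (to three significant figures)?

With everything in SI (GPa, ×10⁻⁶/K, MPa):
  candidate W: E = 10.10, α = 5.93, σ_y = 59.64 → σ = 13.2 MPa, n = 4.51
  candidate F: E = 25.67, α = 11.6, σ_y = 34.50 → σ = 66.0 MPa, n = 0.523
  candidate C: E = 301.0, α = 11.1, σ_y = 252.3 → σ = 738 MPa, n = 0.342
  candidate G: E = 109.1, α = 8.84, σ_y = 302.0 → σ = 213 MPa, n = 1.42
  candidate H: E = 62.23, α = 3.24, σ_y = 38.27 → σ = 44.6 MPa, n = 0.859
Candidate C has the lowest safety factor, n = 0.342.

candidate C, n = 0.342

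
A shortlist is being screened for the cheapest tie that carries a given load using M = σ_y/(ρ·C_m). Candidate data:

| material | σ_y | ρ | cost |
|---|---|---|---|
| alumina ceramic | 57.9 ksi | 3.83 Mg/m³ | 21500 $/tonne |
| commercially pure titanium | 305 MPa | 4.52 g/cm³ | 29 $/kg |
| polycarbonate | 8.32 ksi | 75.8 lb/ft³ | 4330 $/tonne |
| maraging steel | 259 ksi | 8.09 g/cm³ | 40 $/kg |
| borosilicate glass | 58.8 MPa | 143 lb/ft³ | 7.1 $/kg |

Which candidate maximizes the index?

polycarbonate

Normalizing units and computing the index:
  alumina ceramic: σ_y = 399.2 MPa, ρ = 3830 kg/m³, cost = 21.50 $/kg
  commercially pure titanium: σ_y = 305.0 MPa, ρ = 4520 kg/m³, cost = 29.00 $/kg
  polycarbonate: σ_y = 57.36 MPa, ρ = 1214 kg/m³, cost = 4.330 $/kg
  maraging steel: σ_y = 1786 MPa, ρ = 8090 kg/m³, cost = 40.00 $/kg
  borosilicate glass: σ_y = 58.80 MPa, ρ = 2291 kg/m³, cost = 7.100 $/kg
  polycarbonate: M = 10.9 kN·m per $
  maraging steel: M = 5.52 kN·m per $
  alumina ceramic: M = 4.85 kN·m per $
  borosilicate glass: M = 3.62 kN·m per $
  commercially pure titanium: M = 2.33 kN·m per $
The maximum is for polycarbonate.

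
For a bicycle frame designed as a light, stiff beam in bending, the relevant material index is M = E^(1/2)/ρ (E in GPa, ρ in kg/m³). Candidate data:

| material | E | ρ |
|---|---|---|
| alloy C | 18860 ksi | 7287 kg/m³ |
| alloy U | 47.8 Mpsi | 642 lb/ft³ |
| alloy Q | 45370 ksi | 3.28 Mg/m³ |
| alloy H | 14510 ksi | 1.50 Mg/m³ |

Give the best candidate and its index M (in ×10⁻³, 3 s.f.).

In SI units:
  alloy C: E = 130.0 GPa, ρ = 7287 kg/m³
  alloy U: E = 329.6 GPa, ρ = 10280 kg/m³
  alloy Q: E = 312.8 GPa, ρ = 3280 kg/m³
  alloy H: E = 100.0 GPa, ρ = 1500 kg/m³
  alloy H: M = 6.67×10⁻³
  alloy Q: M = 5.39×10⁻³
  alloy U: M = 1.77×10⁻³
  alloy C: M = 1.56×10⁻³
Alloy H has the largest M.

alloy H, M = 6.67×10⁻³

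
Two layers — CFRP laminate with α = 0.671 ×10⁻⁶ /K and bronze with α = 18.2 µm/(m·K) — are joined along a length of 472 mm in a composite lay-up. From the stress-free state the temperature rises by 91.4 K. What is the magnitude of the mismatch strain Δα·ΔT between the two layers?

1.60×10⁻³

Δα = |0.671 − 18.2|×10⁻⁶/K = 17.5×10⁻⁶/K.
Mismatch strain = Δα·ΔT = 17.5×10⁻⁶ × 91.4 = 1.60×10⁻³.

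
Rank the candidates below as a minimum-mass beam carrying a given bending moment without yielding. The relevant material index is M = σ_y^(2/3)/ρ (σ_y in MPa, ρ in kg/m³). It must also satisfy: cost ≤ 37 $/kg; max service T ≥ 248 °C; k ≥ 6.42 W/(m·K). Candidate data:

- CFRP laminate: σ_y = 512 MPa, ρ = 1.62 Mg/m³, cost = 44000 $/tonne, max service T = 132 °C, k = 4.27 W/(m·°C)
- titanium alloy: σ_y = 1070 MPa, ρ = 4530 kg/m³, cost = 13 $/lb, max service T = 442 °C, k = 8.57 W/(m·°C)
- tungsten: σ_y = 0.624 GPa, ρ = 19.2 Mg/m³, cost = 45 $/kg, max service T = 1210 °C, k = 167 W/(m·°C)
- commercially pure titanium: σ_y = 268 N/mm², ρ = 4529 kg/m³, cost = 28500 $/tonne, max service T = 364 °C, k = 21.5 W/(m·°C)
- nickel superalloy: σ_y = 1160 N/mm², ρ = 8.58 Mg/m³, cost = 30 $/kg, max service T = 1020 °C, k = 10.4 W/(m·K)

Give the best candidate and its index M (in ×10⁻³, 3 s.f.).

titanium alloy, M = 23.1×10⁻³

Screen on constraints: cost ≤ 37 $/kg; max service T ≥ 248 °C; k ≥ 6.42 W/(m·K). Survivors: titanium alloy, commercially pure titanium, nickel superalloy.
Convert each candidate to consistent units, then evaluate M:
  titanium alloy: σ_y = 1070 MPa, ρ = 4530 kg/m³
  commercially pure titanium: σ_y = 268.0 MPa, ρ = 4529 kg/m³
  nickel superalloy: σ_y = 1160 MPa, ρ = 8580 kg/m³
  titanium alloy: M = 23.1×10⁻³
  nickel superalloy: M = 12.9×10⁻³
  commercially pure titanium: M = 9.18×10⁻³
Titanium alloy ranks first.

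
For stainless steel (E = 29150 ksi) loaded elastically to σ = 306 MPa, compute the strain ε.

1.52×10⁻³

E = 29150 ksi = 201.0 GPa = 201000 MPa.
ε = σ/E = 306 / 201000 = 1.52×10⁻³.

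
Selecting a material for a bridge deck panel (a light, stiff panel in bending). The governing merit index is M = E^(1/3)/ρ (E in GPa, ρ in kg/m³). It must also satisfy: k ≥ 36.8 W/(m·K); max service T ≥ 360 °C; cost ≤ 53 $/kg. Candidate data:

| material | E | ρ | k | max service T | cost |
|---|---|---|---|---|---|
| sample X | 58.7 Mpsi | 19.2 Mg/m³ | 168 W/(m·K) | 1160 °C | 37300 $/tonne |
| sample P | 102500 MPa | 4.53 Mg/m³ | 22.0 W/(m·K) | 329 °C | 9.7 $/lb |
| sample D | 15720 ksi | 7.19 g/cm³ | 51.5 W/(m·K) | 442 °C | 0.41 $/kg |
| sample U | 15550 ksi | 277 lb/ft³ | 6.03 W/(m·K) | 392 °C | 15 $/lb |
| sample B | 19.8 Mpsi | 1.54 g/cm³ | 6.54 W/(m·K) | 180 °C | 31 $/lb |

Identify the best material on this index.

sample D

Screen on constraints: k ≥ 36.8 W/(m·K); max service T ≥ 360 °C; cost ≤ 53 $/kg. Survivors: sample X, sample D.
Putting every candidate on a common basis:
  sample X: E = 404.7 GPa, ρ = 19200 kg/m³
  sample D: E = 108.4 GPa, ρ = 7190 kg/m³
  sample D: M = 0.663×10⁻³
  sample X: M = 0.385×10⁻³
Sample D has the largest M.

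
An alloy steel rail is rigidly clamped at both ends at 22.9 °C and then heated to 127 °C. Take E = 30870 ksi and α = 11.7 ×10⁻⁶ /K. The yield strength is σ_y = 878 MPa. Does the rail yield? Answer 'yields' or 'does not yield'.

E = 30870 ksi = 212.8 GPa.
ΔT = 104.1 K. Constrained thermal stress σ = E·α·ΔT = 212.8×10³ MPa × 11.7×10⁻⁶ × 104.1 = 259 MPa (compressive).
Compare to σ_y = 878 MPa: σ < σ_y, so it does not yield.

does not yield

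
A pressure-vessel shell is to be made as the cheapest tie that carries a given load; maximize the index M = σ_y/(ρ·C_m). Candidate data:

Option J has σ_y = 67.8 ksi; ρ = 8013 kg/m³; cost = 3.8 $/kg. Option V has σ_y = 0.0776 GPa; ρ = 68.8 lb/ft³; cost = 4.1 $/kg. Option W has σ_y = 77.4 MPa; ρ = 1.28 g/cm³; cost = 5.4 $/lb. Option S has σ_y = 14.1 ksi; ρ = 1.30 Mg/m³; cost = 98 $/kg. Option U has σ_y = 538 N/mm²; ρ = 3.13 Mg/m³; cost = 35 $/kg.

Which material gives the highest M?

Convert each candidate to consistent units, then evaluate M:
  option J: σ_y = 467.5 MPa, ρ = 8013 kg/m³, cost = 3.800 $/kg
  option V: σ_y = 77.60 MPa, ρ = 1102 kg/m³, cost = 4.100 $/kg
  option W: σ_y = 77.40 MPa, ρ = 1280 kg/m³, cost = 11.90 $/kg
  option S: σ_y = 97.22 MPa, ρ = 1300 kg/m³, cost = 98.00 $/kg
  option U: σ_y = 538.0 MPa, ρ = 3130 kg/m³, cost = 35.00 $/kg
  option V: M = 17.2 kN·m per $
  option J: M = 15.4 kN·m per $
  option W: M = 5.08 kN·m per $
  option U: M = 4.91 kN·m per $
  option S: M = 0.763 kN·m per $
The maximum is for option V.

option V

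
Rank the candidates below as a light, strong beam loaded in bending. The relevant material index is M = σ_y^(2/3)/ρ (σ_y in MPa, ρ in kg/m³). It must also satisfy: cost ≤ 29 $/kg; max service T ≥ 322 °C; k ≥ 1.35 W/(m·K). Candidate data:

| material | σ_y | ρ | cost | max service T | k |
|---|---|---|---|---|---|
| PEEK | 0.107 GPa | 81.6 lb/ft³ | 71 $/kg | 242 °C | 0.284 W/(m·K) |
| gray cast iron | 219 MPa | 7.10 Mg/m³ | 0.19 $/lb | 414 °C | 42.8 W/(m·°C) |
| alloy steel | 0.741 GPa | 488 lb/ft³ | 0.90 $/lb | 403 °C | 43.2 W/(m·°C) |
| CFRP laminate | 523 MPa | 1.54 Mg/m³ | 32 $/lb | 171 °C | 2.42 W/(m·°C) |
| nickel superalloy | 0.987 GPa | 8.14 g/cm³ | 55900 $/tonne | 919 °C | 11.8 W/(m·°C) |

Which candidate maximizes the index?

Screen on constraints: cost ≤ 29 $/kg; max service T ≥ 322 °C; k ≥ 1.35 W/(m·K). Survivors: gray cast iron, alloy steel.
In SI units:
  gray cast iron: σ_y = 219.0 MPa, ρ = 7100 kg/m³
  alloy steel: σ_y = 741.0 MPa, ρ = 7817 kg/m³
  alloy steel: M = 10.5×10⁻³
  gray cast iron: M = 5.12×10⁻³
The maximum is for alloy steel.

alloy steel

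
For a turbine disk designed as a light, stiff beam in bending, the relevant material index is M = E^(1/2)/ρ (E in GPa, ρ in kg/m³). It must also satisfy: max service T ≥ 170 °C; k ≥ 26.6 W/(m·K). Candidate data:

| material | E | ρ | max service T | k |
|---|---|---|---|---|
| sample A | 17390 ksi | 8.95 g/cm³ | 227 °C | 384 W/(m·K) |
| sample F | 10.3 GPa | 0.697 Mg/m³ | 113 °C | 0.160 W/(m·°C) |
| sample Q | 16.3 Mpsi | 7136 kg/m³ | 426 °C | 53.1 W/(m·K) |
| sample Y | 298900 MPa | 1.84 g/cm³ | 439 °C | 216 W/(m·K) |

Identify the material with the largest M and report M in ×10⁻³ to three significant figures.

sample Y, M = 9.40×10⁻³

Screen on constraints: max service T ≥ 170 °C; k ≥ 26.6 W/(m·K). Survivors: sample A, sample Q, sample Y.
In SI units:
  sample A: E = 119.9 GPa, ρ = 8950 kg/m³
  sample Q: E = 112.4 GPa, ρ = 7136 kg/m³
  sample Y: E = 298.9 GPa, ρ = 1840 kg/m³
  sample Y: M = 9.40×10⁻³
  sample Q: M = 1.49×10⁻³
  sample A: M = 1.22×10⁻³
The maximum is for sample Y.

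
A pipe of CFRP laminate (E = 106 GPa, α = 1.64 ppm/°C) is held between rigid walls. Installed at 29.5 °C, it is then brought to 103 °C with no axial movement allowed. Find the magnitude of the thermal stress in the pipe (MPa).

12.8 MPa

ΔT = 73.50 K. Constrained thermal stress σ = E·α·ΔT = 106.0×10³ MPa × 1.64×10⁻⁶ × 73.50 = 12.8 MPa (compressive).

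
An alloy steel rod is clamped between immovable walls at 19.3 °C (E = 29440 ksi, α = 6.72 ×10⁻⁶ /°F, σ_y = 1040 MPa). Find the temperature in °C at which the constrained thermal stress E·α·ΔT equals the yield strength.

443 °C

E = 29440 ksi = 203.0 GPa.
α = 6.72×10⁻⁶/°F × 9/5 = 12.1×10⁻⁶/K.
E·α·ΔT = 1040 MPa ⇒ ΔT = 1040 / (203.0×10³ × 12.1×10⁻⁶) = 423.6 K.
T = 19.3 + 423.6 = 442.9 °C.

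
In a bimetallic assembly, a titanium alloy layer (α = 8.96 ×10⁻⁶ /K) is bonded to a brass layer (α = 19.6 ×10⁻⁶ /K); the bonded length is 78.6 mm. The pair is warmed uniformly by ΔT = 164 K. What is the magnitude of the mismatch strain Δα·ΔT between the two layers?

Δα = |8.96 − 19.6|×10⁻⁶/K = 10.6×10⁻⁶/K.
Mismatch strain = Δα·ΔT = 10.6×10⁻⁶ × 164.0 = 1.74×10⁻³.

1.74×10⁻³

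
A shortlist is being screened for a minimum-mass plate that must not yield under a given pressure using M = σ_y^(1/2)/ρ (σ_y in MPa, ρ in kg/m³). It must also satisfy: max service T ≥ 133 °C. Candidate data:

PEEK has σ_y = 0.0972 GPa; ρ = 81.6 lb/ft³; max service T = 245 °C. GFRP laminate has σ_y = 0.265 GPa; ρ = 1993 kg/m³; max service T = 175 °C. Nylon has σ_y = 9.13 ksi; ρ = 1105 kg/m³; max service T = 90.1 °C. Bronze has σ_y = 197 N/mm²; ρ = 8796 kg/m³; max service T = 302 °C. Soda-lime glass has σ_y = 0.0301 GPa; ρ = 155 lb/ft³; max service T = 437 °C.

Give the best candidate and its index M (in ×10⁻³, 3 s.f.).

GFRP laminate, M = 8.17×10⁻³

Screen on constraints: max service T ≥ 133 °C. Survivors: PEEK, GFRP laminate, bronze, soda-lime glass.
After converting to SI:
  PEEK: σ_y = 97.20 MPa, ρ = 1307 kg/m³
  GFRP laminate: σ_y = 265.0 MPa, ρ = 1993 kg/m³
  bronze: σ_y = 197.0 MPa, ρ = 8796 kg/m³
  soda-lime glass: σ_y = 30.10 MPa, ρ = 2483 kg/m³
  GFRP laminate: M = 8.17×10⁻³
  PEEK: M = 7.54×10⁻³
  soda-lime glass: M = 2.21×10⁻³
  bronze: M = 1.60×10⁻³
GFRP laminate has the largest M.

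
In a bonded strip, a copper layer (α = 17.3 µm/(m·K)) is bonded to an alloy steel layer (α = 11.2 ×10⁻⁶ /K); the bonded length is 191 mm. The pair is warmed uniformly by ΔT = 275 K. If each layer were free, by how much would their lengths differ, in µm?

Δα = |17.3 − 11.2|×10⁻⁶/K = 6.10×10⁻⁶/K.
ΔL_mismatch = Δα·L·ΔT = 6.10×10⁻⁶ × 191.0 mm × 275.0 K = 320 µm.

320 µm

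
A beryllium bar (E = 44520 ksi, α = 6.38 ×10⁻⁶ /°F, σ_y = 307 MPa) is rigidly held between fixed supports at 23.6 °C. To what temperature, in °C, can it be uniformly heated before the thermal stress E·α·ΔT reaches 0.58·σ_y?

E = 44520 ksi = 307.0 GPa.
α = 6.38×10⁻⁶/°F × 9/5 = 11.5×10⁻⁶/K.
E·α·ΔT = 178.1 MPa ⇒ ΔT = 178.1 / (307.0×10³ × 11.5×10⁻⁶) = 50.51 K.
T = 23.6 + 50.51 = 74.11 °C.

74.1 °C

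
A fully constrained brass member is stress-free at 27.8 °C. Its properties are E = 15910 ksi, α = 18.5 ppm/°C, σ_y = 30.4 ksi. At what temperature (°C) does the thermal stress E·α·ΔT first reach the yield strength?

E = 15910 ksi = 109.7 GPa.
σ_y = 30.4 ksi = 209.6 MPa.
E·α·ΔT = 209.6 MPa ⇒ ΔT = 209.6 / (109.7×10³ × 18.5×10⁻⁶) = 103.3 K.
T = 27.8 + 103.3 = 131.1 °C.

131 °C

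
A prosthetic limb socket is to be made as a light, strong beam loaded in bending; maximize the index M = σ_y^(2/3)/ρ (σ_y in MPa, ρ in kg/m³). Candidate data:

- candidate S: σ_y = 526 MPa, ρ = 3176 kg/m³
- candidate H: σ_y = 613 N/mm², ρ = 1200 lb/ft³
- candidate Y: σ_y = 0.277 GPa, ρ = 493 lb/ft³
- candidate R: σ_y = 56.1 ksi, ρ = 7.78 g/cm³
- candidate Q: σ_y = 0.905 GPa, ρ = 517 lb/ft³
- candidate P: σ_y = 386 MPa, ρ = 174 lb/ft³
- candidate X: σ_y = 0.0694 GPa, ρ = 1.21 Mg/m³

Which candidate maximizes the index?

candidate S

Convert each candidate to consistent units, then evaluate M:
  candidate S: σ_y = 526.0 MPa, ρ = 3176 kg/m³
  candidate H: σ_y = 613.0 MPa, ρ = 19220 kg/m³
  candidate Y: σ_y = 277.0 MPa, ρ = 7897 kg/m³
  candidate R: σ_y = 386.8 MPa, ρ = 7780 kg/m³
  candidate Q: σ_y = 905.0 MPa, ρ = 8282 kg/m³
  candidate P: σ_y = 386.0 MPa, ρ = 2787 kg/m³
  candidate X: σ_y = 69.40 MPa, ρ = 1210 kg/m³
  candidate S: M = 20.5×10⁻³
  candidate P: M = 19.0×10⁻³
  candidate X: M = 14.0×10⁻³
  candidate Q: M = 11.3×10⁻³
  candidate R: M = 6.82×10⁻³
  candidate Y: M = 5.38×10⁻³
  candidate H: M = 3.75×10⁻³
The maximum is for candidate S.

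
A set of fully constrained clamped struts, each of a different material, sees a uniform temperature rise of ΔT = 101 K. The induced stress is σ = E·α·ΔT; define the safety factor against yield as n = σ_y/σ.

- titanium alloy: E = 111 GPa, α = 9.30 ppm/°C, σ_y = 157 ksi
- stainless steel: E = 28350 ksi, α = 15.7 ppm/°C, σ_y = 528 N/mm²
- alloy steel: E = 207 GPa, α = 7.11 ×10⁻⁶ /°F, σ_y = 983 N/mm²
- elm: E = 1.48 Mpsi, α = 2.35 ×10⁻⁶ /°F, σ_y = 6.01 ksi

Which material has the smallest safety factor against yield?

In consistent units (E in GPa, α in ×10⁻⁶/K, σ_y in MPa):
  titanium alloy: E = 111.0, α = 9.30, σ_y = 1082 → σ = 104 MPa, n = 10.4
  stainless steel: E = 195.5, α = 15.7, σ_y = 528.0 → σ = 310 MPa, n = 1.70
  alloy steel: E = 207.0, α = 12.8, σ_y = 983.0 → σ = 268 MPa, n = 3.67
  elm: E = 10.20, α = 4.23, σ_y = 41.44 → σ = 4.36 MPa, n = 9.50
Smallest n: stainless steel with n = 1.70.

stainless steel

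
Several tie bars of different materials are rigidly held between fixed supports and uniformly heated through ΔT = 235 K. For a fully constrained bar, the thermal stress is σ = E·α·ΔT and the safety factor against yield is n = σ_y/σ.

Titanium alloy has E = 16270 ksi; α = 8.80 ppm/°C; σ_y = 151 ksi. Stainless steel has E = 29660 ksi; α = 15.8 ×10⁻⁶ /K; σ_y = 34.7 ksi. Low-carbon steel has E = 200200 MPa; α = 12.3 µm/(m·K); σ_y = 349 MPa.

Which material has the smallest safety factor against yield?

Per material, after unit conversion:
  titanium alloy: E = 112.2, α = 8.80, σ_y = 1041 → σ = 232 MPa, n = 4.49
  stainless steel: E = 204.5, α = 15.8, σ_y = 239.2 → σ = 759 MPa, n = 0.315
  low-carbon steel: E = 200.2, α = 12.3, σ_y = 349.0 → σ = 579 MPa, n = 0.603
The minimum is stainless steel at n = 0.315.

stainless steel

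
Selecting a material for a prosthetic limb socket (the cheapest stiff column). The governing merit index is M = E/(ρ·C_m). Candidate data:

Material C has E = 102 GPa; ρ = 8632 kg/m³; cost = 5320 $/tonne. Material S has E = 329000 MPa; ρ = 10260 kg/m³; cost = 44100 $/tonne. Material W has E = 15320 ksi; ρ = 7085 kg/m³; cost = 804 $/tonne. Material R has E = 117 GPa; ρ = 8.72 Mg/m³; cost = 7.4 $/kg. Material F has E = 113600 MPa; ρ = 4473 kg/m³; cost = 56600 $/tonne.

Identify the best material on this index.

Normalizing units and computing the index:
  material C: E = 102.0 GPa, ρ = 8632 kg/m³, cost = 5.320 $/kg
  material S: E = 329.0 GPa, ρ = 10260 kg/m³, cost = 44.10 $/kg
  material W: E = 105.6 GPa, ρ = 7085 kg/m³, cost = 0.8040 $/kg
  material R: E = 117.0 GPa, ρ = 8720 kg/m³, cost = 7.400 $/kg
  material F: E = 113.6 GPa, ρ = 4473 kg/m³, cost = 56.60 $/kg
  material W: M = 18.5 MN·m per $
  material C: M = 2.22 MN·m per $
  material R: M = 1.81 MN·m per $
  material S: M = 0.727 MN·m per $
  material F: M = 0.449 MN·m per $
Material W ranks first.

material W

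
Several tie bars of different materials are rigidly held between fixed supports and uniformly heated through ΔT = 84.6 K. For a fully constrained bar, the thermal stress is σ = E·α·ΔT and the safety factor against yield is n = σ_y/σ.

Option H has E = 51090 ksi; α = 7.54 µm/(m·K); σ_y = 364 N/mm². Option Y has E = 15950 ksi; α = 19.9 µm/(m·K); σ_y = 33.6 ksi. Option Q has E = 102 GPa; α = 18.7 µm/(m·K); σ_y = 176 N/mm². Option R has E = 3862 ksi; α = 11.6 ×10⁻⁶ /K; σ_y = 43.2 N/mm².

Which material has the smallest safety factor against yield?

option Q

With everything in SI (GPa, ×10⁻⁶/K, MPa):
  option H: E = 352.3, α = 7.54, σ_y = 364.0 → σ = 225 MPa, n = 1.62
  option Y: E = 110.0, α = 19.9, σ_y = 231.7 → σ = 185 MPa, n = 1.25
  option Q: E = 102.0, α = 18.7, σ_y = 176.0 → σ = 161 MPa, n = 1.09
  option R: E = 26.63, α = 11.6, σ_y = 43.20 → σ = 26.1 MPa, n = 1.65
Smallest n: option Q with n = 1.09.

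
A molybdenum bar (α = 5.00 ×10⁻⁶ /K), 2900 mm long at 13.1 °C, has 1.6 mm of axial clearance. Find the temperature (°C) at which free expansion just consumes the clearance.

α·L₀·ΔT = 1.6 mm ⇒ ΔT = 1.6 / (5.00×10⁻⁶ × 2900.0) = 110.3 K.
T = 13.1 + 110.3 = 123.4 °C.

123 °C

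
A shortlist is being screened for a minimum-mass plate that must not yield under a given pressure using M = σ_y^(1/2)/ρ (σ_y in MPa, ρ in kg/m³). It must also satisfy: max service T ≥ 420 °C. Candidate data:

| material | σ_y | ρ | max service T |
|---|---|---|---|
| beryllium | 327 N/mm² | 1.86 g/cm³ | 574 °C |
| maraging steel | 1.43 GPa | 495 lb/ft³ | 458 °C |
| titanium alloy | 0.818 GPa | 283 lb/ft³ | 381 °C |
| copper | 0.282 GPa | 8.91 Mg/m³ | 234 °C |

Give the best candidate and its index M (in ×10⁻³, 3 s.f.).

beryllium, M = 9.72×10⁻³

Screen on constraints: max service T ≥ 420 °C. Survivors: beryllium, maraging steel.
After converting to SI:
  beryllium: σ_y = 327.0 MPa, ρ = 1860 kg/m³
  maraging steel: σ_y = 1430 MPa, ρ = 7929 kg/m³
  beryllium: M = 9.72×10⁻³
  maraging steel: M = 4.77×10⁻³
Beryllium has the largest M.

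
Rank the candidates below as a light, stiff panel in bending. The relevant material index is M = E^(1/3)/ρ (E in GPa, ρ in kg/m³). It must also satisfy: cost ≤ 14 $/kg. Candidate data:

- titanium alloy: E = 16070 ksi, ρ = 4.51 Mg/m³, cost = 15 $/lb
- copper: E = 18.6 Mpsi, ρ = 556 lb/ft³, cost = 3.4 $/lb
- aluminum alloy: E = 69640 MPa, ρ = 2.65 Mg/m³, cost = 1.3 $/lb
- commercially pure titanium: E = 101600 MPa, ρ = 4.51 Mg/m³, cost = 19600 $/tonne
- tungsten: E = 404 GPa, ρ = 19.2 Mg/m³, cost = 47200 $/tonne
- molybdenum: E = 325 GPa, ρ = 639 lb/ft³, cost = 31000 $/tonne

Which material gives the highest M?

Screen on constraints: cost ≤ 14 $/kg. Survivors: copper, aluminum alloy.
After converting to SI:
  copper: E = 128.2 GPa, ρ = 8906 kg/m³
  aluminum alloy: E = 69.64 GPa, ρ = 2650 kg/m³
  aluminum alloy: M = 1.55×10⁻³
  copper: M = 0.566×10⁻³
Highest index: aluminum alloy.

aluminum alloy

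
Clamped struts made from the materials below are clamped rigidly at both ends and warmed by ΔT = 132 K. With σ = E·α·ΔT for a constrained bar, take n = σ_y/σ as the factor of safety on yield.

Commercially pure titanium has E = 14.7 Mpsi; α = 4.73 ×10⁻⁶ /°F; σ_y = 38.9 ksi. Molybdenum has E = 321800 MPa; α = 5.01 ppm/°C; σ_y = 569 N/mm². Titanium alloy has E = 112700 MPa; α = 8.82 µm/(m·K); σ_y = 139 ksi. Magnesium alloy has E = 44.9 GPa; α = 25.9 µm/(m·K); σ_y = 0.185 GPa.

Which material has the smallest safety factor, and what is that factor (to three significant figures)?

With everything in SI (GPa, ×10⁻⁶/K, MPa):
  commercially pure titanium: E = 101.4, α = 8.51, σ_y = 268.2 → σ = 114 MPa, n = 2.35
  molybdenum: E = 321.8, α = 5.01, σ_y = 569.0 → σ = 213 MPa, n = 2.67
  titanium alloy: E = 112.7, α = 8.82, σ_y = 958.4 → σ = 131 MPa, n = 7.30
  magnesium alloy: E = 44.90, α = 25.9, σ_y = 185.0 → σ = 154 MPa, n = 1.21
The minimum is magnesium alloy at n = 1.21.

magnesium alloy, n = 1.21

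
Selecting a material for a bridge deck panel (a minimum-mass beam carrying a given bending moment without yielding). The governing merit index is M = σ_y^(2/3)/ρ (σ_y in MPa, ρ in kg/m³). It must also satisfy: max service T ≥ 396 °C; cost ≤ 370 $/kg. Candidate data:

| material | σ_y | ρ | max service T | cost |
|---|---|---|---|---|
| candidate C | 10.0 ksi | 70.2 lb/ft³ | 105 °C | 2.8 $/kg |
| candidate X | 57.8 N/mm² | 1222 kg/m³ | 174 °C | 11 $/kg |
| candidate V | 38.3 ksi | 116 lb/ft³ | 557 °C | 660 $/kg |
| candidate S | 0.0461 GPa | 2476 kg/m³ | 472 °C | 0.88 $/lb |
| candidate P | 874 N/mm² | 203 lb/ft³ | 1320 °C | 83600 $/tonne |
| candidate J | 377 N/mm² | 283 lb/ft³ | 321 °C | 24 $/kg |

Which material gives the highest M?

candidate P

Screen on constraints: max service T ≥ 396 °C; cost ≤ 370 $/kg. Survivors: candidate S, candidate P.
Normalizing units and computing the index:
  candidate S: σ_y = 46.10 MPa, ρ = 2476 kg/m³
  candidate P: σ_y = 874.0 MPa, ρ = 3252 kg/m³
  candidate P: M = 28.1×10⁻³
  candidate S: M = 5.19×10⁻³
The maximum is for candidate P.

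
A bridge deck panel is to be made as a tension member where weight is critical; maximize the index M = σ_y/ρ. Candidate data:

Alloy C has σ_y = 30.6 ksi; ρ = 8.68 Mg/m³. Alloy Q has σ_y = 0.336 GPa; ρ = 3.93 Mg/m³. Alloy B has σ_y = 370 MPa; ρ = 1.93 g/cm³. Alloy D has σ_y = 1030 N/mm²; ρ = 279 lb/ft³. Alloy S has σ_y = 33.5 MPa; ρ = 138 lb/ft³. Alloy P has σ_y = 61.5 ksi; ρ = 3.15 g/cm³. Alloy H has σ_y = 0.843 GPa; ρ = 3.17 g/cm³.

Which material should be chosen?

Putting every candidate on a common basis:
  alloy C: σ_y = 211.0 MPa, ρ = 8680 kg/m³
  alloy Q: σ_y = 336.0 MPa, ρ = 3930 kg/m³
  alloy B: σ_y = 370.0 MPa, ρ = 1930 kg/m³
  alloy D: σ_y = 1030 MPa, ρ = 4469 kg/m³
  alloy S: σ_y = 33.50 MPa, ρ = 2211 kg/m³
  alloy P: σ_y = 424.0 MPa, ρ = 3150 kg/m³
  alloy H: σ_y = 843.0 MPa, ρ = 3170 kg/m³
  alloy H: M = 266 kN·m/kg
  alloy D: M = 230 kN·m/kg
  alloy B: M = 192 kN·m/kg
  alloy P: M = 135 kN·m/kg
  alloy Q: M = 85.5 kN·m/kg
  alloy C: M = 24.3 kN·m/kg
  alloy S: M = 15.2 kN·m/kg
Highest index: alloy H.

alloy H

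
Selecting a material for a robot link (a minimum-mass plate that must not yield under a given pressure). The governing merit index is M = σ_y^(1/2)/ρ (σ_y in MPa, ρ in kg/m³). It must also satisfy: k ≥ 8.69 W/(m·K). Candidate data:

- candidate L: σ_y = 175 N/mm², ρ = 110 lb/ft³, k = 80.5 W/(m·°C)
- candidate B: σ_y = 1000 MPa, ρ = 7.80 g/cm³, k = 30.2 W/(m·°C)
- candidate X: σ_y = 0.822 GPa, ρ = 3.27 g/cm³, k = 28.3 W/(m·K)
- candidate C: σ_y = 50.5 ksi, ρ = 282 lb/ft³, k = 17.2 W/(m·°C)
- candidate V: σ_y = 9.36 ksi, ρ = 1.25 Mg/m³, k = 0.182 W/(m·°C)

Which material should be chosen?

candidate X

Screen on constraints: k ≥ 8.69 W/(m·K). Survivors: candidate L, candidate B, candidate X, candidate C.
After converting to SI:
  candidate L: σ_y = 175.0 MPa, ρ = 1762 kg/m³
  candidate B: σ_y = 1000 MPa, ρ = 7800 kg/m³
  candidate X: σ_y = 822.0 MPa, ρ = 3270 kg/m³
  candidate C: σ_y = 348.2 MPa, ρ = 4517 kg/m³
  candidate X: M = 8.77×10⁻³
  candidate L: M = 7.51×10⁻³
  candidate C: M = 4.13×10⁻³
  candidate B: M = 4.05×10⁻³
Candidate X has the largest M.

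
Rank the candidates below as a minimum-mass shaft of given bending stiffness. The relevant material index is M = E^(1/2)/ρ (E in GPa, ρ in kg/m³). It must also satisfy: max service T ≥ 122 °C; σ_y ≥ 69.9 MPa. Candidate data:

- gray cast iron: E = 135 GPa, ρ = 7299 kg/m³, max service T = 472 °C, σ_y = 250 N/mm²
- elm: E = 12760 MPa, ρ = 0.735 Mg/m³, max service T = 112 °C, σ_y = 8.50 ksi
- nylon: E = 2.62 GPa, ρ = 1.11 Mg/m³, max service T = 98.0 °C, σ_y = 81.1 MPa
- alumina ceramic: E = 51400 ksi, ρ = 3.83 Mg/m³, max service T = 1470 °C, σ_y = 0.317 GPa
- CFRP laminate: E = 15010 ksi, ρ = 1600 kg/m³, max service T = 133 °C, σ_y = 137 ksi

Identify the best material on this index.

Screen on constraints: max service T ≥ 122 °C; σ_y ≥ 69.9 MPa. Survivors: gray cast iron, alumina ceramic, CFRP laminate.
In SI units:
  gray cast iron: E = 135.0 GPa, ρ = 7299 kg/m³
  alumina ceramic: E = 354.4 GPa, ρ = 3830 kg/m³
  CFRP laminate: E = 103.5 GPa, ρ = 1600 kg/m³
  CFRP laminate: M = 6.36×10⁻³
  alumina ceramic: M = 4.92×10⁻³
  gray cast iron: M = 1.59×10⁻³
The maximum is for CFRP laminate.

CFRP laminate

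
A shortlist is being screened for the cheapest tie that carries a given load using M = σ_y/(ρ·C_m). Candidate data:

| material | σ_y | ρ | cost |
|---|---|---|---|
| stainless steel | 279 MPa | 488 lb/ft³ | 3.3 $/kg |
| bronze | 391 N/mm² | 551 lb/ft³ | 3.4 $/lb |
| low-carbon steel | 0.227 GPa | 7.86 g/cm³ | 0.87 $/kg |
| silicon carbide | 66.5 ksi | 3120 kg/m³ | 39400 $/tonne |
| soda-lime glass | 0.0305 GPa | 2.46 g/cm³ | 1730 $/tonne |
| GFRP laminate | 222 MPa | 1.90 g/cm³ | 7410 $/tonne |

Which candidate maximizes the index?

low-carbon steel

In SI units:
  stainless steel: σ_y = 279.0 MPa, ρ = 7817 kg/m³, cost = 3.300 $/kg
  bronze: σ_y = 391.0 MPa, ρ = 8826 kg/m³, cost = 7.496 $/kg
  low-carbon steel: σ_y = 227.0 MPa, ρ = 7860 kg/m³, cost = 0.8700 $/kg
  silicon carbide: σ_y = 458.5 MPa, ρ = 3120 kg/m³, cost = 39.40 $/kg
  soda-lime glass: σ_y = 30.50 MPa, ρ = 2460 kg/m³, cost = 1.730 $/kg
  GFRP laminate: σ_y = 222.0 MPa, ρ = 1900 kg/m³, cost = 7.410 $/kg
  low-carbon steel: M = 33.2 kN·m per $
  GFRP laminate: M = 15.8 kN·m per $
  stainless steel: M = 10.8 kN·m per $
  soda-lime glass: M = 7.17 kN·m per $
  bronze: M = 5.91 kN·m per $
  silicon carbide: M = 3.73 kN·m per $
Highest index: low-carbon steel.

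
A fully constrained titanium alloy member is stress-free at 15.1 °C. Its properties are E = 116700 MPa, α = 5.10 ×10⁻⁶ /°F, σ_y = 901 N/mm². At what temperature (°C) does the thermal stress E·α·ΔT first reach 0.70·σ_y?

604 °C

E = 116700 MPa = 116.7 GPa.
α = 5.10×10⁻⁶/°F × 9/5 = 9.18×10⁻⁶/K.
σ_y = 901 N/mm² = 901.0 MPa.
E·α·ΔT = 630.7 MPa ⇒ ΔT = 630.7 / (116.7×10³ × 9.18×10⁻⁶) = 588.7 K.
T = 15.1 + 588.7 = 603.8 °C.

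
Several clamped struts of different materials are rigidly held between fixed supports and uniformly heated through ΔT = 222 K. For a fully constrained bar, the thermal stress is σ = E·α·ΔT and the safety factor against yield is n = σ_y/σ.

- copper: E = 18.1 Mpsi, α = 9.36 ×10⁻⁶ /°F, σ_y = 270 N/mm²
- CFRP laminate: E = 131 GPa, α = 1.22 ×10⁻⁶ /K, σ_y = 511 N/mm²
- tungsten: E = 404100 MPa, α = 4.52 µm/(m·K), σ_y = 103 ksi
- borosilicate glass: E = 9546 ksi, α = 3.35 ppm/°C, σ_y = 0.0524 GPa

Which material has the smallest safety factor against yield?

With everything in SI (GPa, ×10⁻⁶/K, MPa):
  copper: E = 124.8, α = 16.8, σ_y = 270.0 → σ = 467 MPa, n = 0.578
  CFRP laminate: E = 131.0, α = 1.22, σ_y = 511.0 → σ = 35.5 MPa, n = 14.4
  tungsten: E = 404.1, α = 4.52, σ_y = 710.2 → σ = 405 MPa, n = 1.75
  borosilicate glass: E = 65.82, α = 3.35, σ_y = 52.40 → σ = 48.9 MPa, n = 1.07
Copper has the lowest safety factor, n = 0.578.

copper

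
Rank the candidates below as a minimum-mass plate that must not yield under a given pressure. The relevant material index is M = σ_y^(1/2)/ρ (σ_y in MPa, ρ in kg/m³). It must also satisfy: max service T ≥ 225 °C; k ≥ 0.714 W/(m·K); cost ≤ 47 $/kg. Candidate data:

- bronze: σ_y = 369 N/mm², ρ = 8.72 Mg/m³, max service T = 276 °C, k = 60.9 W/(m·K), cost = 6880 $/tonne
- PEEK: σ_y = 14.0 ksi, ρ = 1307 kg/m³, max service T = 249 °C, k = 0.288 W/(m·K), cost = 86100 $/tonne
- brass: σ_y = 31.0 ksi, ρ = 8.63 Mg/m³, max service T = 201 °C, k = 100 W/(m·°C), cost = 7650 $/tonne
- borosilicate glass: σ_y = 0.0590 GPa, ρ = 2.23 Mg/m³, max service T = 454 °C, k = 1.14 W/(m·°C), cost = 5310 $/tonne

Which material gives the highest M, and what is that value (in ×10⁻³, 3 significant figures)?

borosilicate glass, M = 3.44×10⁻³

Screen on constraints: max service T ≥ 225 °C; k ≥ 0.714 W/(m·K); cost ≤ 47 $/kg. Survivors: bronze, borosilicate glass.
Putting every candidate on a common basis:
  bronze: σ_y = 369.0 MPa, ρ = 8720 kg/m³
  borosilicate glass: σ_y = 59.00 MPa, ρ = 2230 kg/m³
  borosilicate glass: M = 3.44×10⁻³
  bronze: M = 2.20×10⁻³
Borosilicate glass ranks first.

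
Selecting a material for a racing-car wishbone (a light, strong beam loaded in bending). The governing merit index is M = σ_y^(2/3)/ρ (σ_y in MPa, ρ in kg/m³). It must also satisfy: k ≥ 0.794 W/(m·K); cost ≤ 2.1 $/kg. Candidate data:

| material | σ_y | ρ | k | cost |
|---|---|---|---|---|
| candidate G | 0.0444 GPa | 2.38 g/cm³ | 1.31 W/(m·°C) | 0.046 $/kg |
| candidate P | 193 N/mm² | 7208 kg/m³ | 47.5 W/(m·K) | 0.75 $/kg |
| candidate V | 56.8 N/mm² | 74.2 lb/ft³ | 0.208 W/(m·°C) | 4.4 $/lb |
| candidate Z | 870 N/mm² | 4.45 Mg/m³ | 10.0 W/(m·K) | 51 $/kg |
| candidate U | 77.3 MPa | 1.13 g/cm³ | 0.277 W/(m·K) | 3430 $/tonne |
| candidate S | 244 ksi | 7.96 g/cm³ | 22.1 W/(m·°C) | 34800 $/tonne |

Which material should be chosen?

candidate G

Screen on constraints: k ≥ 0.794 W/(m·K); cost ≤ 2.1 $/kg. Survivors: candidate G, candidate P.
Putting every candidate on a common basis:
  candidate G: σ_y = 44.40 MPa, ρ = 2380 kg/m³
  candidate P: σ_y = 193.0 MPa, ρ = 7208 kg/m³
  candidate G: M = 5.27×10⁻³
  candidate P: M = 4.63×10⁻³
Highest index: candidate G.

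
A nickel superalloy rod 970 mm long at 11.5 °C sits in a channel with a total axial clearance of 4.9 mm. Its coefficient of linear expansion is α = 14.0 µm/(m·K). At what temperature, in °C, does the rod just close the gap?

α·L₀·ΔT = 4.9 mm ⇒ ΔT = 4.9 / (14.0×10⁻⁶ × 970.0) = 360.8 K.
T = 11.5 + 360.8 = 372.3 °C.

372 °C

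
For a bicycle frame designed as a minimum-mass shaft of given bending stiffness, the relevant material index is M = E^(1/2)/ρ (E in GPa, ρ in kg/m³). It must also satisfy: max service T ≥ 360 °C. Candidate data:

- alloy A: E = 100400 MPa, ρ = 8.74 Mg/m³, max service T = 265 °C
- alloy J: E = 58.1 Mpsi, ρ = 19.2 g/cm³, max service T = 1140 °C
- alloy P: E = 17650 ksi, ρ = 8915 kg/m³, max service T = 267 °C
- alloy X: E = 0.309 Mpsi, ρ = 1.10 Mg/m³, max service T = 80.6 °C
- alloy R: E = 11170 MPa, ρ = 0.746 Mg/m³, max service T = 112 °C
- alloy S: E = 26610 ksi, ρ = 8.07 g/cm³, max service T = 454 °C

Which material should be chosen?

alloy S

Screen on constraints: max service T ≥ 360 °C. Survivors: alloy J, alloy S.
Normalizing units and computing the index:
  alloy J: E = 400.6 GPa, ρ = 19200 kg/m³
  alloy S: E = 183.5 GPa, ρ = 8070 kg/m³
  alloy S: M = 1.68×10⁻³
  alloy J: M = 1.04×10⁻³
Alloy S has the largest M.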